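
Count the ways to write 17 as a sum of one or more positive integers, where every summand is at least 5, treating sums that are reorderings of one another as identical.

7

Enumerating:
17
12, 5
11, 6
10, 7
9, 8
7, 5, 5
6, 6, 5
That's 7 in total.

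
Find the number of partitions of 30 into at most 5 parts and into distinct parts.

268

Enumerating by decreasing first part gives 268 partitions in all.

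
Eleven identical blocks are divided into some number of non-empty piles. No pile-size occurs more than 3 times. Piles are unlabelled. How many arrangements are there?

There are too many to list fully; the first 12 (by largest part) are:
11
1,10
2,9
1,1,9
3,8
1,2,8
1,1,1,8
4,7
1,3,7
2,2,7
1,1,2,7
5,6
…and 26 more, for 38 total.

38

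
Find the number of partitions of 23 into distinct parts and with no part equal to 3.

A partial list (first 12 by largest part):
23
22, 1
21, 2
20, 2, 1
19, 4
18, 5
18, 4, 1
17, 6
17, 5, 1
17, 4, 2
16, 7
16, 6, 1
…and 52 more, for 64 total.

64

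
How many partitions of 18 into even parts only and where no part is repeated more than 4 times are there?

Enumerating:
18
16 + 2
14 + 4
14 + 2 + 2
12 + 6
12 + 4 + 2
12 + 2 + 2 + 2
10 + 8
10 + 6 + 2
10 + 4 + 4
10 + 4 + 2 + 2
10 + 2 + 2 + 2 + 2
8 + 8 + 2
8 + 6 + 4
8 + 6 + 2 + 2
8 + 4 + 4 + 2
8 + 4 + 2 + 2 + 2
6 + 6 + 6
6 + 6 + 4 + 2
6 + 6 + 2 + 2 + 2
6 + 4 + 4 + 4
6 + 4 + 4 + 2 + 2
6 + 4 + 2 + 2 + 2 + 2
4 + 4 + 4 + 4 + 2
4 + 4 + 4 + 2 + 2 + 2
Counting gives 25.

25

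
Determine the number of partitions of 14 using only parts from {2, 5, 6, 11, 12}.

5

Listing the qualifying partitions of 14:
12+2
6+6+2
6+2+2+2+2
5+5+2+2
2+2+2+2+2+2+2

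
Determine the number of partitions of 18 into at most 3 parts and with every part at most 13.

28

A partial list (first 12 by largest part):
5,13
1,4,13
2,3,13
6,12
1,5,12
2,4,12
3,3,12
7,11
1,6,11
2,5,11
3,4,11
8,10
…and 16 more, for 28 total.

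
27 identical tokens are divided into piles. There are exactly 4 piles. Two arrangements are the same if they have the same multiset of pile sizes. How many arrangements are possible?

Systematic enumeration (by largest part, then next-largest, …) yields 150.

150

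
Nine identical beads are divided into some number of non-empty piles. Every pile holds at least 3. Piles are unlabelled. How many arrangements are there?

Listing the qualifying partitions of 9:
9
6,3
5,4
3,3,3
Counting gives 4.

4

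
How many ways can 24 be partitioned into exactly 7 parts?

Enumerating by decreasing first part gives 201 partitions in all.

201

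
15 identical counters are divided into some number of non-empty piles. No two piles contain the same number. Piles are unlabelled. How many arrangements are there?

There are too many to list fully; the first 12 (by largest part) are:
15
14, 1
13, 2
12, 3
12, 2, 1
11, 4
11, 3, 1
10, 5
10, 4, 1
10, 3, 2
9, 6
9, 5, 1
…and 15 more, for 27 total.

27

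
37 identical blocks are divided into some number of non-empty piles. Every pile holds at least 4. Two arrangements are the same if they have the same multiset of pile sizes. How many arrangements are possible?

Systematic enumeration (by largest part, then next-largest, …) yields 427.

427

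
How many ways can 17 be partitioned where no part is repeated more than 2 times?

Direct enumeration gives 108 partitions.

108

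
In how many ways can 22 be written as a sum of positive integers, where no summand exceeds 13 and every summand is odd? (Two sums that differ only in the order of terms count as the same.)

Systematic enumeration (by largest part, then next-largest, …) yields 78.

78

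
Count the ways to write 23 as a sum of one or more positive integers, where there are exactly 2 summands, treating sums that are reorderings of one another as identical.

11

The partitions of 23 that satisfy the conditions:
22,1
21,2
20,3
19,4
18,5
17,6
16,7
15,8
14,9
13,10
12,11
That's 11 in total.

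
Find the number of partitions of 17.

297

Enumerating by decreasing first part gives 297 partitions in all.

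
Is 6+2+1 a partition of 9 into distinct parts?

The parts sum to 9, and the condition 'all summands are distinct' holds.

Yes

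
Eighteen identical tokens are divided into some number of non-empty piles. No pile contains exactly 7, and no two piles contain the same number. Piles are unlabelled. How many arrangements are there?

There are too many to list fully; the first 12 (by largest part) are:
18
17,1
16,2
15,3
15,2,1
14,4
14,3,1
13,5
13,4,1
13,3,2
12,6
12,5,1
…and 24 more, for 36 total.

36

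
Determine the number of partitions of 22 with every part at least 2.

210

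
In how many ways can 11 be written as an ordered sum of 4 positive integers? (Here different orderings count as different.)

By stars and bars with positive parts, the count is C(10,3) = 120.

120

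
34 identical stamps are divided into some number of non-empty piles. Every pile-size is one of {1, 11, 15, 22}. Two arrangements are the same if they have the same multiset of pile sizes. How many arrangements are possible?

9

They are:
1 + 11 + 22
1 + 1 + 1 + 1 + 1 + 1 + 1 + 1 + 1 + 1 + 1 + 1 + 22
1 + 1 + 1 + 1 + 15 + 15
1 + 1 + 1 + 1 + 1 + 1 + 1 + 1 + 11 + 15
1 + 1 + 1 + 1 + 1 + 1 + 1 + 1 + 1 + 1 + 1 + 1 + 1 + 1 + 1 + 1 + 1 + 1 + 1 + 15
1 + 11 + 11 + 11
1 + 1 + 1 + 1 + 1 + 1 + 1 + 1 + 1 + 1 + 1 + 1 + 11 + 11
1 + 1 + 1 + 1 + 1 + 1 + 1 + 1 + 1 + 1 + 1 + 1 + 1 + 1 + 1 + 1 + 1 + 1 + 1 + 1 + 1 + 1 + 1 + 11
1 + 1 + 1 + 1 + 1 + 1 + 1 + 1 + 1 + 1 + 1 + 1 + 1 + 1 + 1 + 1 + 1 + 1 + 1 + 1 + 1 + 1 + 1 + 1 + 1 + 1 + 1 + 1 + 1 + 1 + 1 + 1 + 1 + 1
That's 9 in total.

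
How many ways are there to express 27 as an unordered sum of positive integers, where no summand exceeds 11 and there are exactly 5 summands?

Direct enumeration gives 134 partitions.

134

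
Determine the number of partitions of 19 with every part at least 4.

18

They are:
19
15,4
14,5
13,6
12,7
11,8
11,4,4
10,9
10,5,4
9,6,4
9,5,5
8,7,4
8,6,5
7,7,5
7,6,6
7,4,4,4
6,5,4,4
5,5,5,4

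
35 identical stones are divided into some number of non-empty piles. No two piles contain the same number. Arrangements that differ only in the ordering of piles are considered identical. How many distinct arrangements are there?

Counting exhaustively, 585 partitions satisfy the conditions.

585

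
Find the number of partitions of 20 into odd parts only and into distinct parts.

7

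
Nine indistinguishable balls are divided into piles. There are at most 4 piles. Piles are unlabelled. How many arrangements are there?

18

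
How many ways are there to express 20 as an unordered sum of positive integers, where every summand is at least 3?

A partial list (first 12 by largest part):
20
17 + 3
16 + 4
15 + 5
14 + 6
14 + 3 + 3
13 + 7
13 + 4 + 3
12 + 8
12 + 5 + 3
12 + 4 + 4
11 + 9
…and 37 more, for 49 total.

49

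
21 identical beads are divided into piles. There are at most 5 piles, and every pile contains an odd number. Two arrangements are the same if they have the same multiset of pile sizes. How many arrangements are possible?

There are too many to list fully; the first 12 (by largest part) are:
21
19 + 1 + 1
17 + 3 + 1
17 + 1 + 1 + 1 + 1
15 + 5 + 1
15 + 3 + 3
15 + 3 + 1 + 1 + 1
13 + 7 + 1
13 + 5 + 3
13 + 5 + 1 + 1 + 1
13 + 3 + 3 + 1 + 1
11 + 9 + 1
…and 19 more, for 31 total.

31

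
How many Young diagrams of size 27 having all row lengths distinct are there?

192

Counting exhaustively, 192 partitions satisfy the conditions.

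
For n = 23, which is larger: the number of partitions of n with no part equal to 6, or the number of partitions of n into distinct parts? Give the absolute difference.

Partitions of 23 with no part equal to 6: 958.
Partitions of 23 into distinct parts: 104.
|958 − 104| = 854.

854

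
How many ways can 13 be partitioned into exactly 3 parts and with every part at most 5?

Enumerating:
5,5,3
5,4,4

2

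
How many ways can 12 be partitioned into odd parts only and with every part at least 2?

3

The partitions of 12 that satisfy the conditions:
9, 3
7, 5
3, 3, 3, 3
That's 3 in total.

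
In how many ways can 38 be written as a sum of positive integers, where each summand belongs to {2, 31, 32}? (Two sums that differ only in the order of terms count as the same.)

2

They are:
32+2+2+2
2+2+2+2+2+2+2+2+2+2+2+2+2+2+2+2+2+2+2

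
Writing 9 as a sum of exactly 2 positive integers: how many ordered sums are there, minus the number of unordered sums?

4

Ordered (compositions into 2 parts): C(8,1) = 8.
Partitions of 9 into exactly 2 parts: 4.
Difference: 8 − 4 = 4.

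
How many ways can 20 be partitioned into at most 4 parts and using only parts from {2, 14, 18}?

2

They are:
2,18
2,2,2,14
Counting gives 2.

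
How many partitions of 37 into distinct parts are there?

760

A full systematic count gives 760.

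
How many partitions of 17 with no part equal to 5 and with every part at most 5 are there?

72

Systematic enumeration (by largest part, then next-largest, …) yields 72.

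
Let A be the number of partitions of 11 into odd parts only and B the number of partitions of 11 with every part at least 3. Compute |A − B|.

6

Partitions of 11 into odd parts only: 12.
Partitions of 11 with every part at least 3: 6.
|12 − 6| = 6.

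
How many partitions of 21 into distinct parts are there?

Enumerating by decreasing first part gives 76 partitions in all.

76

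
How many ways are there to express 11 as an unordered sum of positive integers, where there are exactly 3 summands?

They are:
9+1+1
8+2+1
7+3+1
7+2+2
6+4+1
6+3+2
5+5+1
5+4+2
5+3+3
4+4+3
That's 10 in total.

10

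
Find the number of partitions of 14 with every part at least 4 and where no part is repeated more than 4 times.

7

Enumerating:
14
10+4
9+5
8+6
7+7
6+4+4
5+5+4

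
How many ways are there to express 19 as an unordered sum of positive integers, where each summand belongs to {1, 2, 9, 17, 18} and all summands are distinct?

They are:
18,1
17,2

2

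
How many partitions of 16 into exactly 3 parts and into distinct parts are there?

The partitions of 16 that satisfy the conditions:
13 + 2 + 1
12 + 3 + 1
11 + 4 + 1
11 + 3 + 2
10 + 5 + 1
10 + 4 + 2
9 + 6 + 1
9 + 5 + 2
9 + 4 + 3
8 + 7 + 1
8 + 6 + 2
8 + 5 + 3
7 + 6 + 3
7 + 5 + 4

14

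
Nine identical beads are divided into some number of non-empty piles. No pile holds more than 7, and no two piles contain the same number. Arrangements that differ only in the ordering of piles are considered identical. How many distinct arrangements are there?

6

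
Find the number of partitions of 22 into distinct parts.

89

There are 89 such partitions.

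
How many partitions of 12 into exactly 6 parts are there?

11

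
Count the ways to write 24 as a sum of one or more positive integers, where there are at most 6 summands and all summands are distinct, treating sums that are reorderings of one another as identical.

Direct enumeration gives 122 partitions.

122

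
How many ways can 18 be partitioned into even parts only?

A partial list (first 12 by largest part):
18
16+2
14+4
14+2+2
12+6
12+4+2
12+2+2+2
10+8
10+6+2
10+4+4
10+4+2+2
10+2+2+2+2
…and 18 more, for 30 total.

30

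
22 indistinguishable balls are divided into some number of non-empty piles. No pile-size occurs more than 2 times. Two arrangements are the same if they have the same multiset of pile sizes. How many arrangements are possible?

There are 297 such partitions.

297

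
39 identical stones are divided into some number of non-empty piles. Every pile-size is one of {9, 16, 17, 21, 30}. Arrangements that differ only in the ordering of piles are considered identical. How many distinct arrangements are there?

They are:
9+30
9+9+21

2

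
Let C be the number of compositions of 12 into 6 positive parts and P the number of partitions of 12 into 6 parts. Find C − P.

451

Ordered (compositions into 6 parts): C(11,5) = 462.
Unordered (partitions into 6 parts): 11.
Difference: 462 − 11 = 451.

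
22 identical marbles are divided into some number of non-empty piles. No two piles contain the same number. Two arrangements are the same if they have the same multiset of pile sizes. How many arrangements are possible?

89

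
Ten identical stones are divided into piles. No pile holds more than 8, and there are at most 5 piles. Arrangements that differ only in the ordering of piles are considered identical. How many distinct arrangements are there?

A partial list (first 12 by largest part):
2+8
1+1+8
3+7
1+2+7
1+1+1+7
4+6
1+3+6
2+2+6
1+1+2+6
1+1+1+1+6
5+5
1+4+5
…and 16 more, for 28 total.

28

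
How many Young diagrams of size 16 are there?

231

Systematic enumeration (by largest part, then next-largest, …) yields 231.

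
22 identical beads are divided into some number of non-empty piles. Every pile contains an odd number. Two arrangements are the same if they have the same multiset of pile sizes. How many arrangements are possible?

89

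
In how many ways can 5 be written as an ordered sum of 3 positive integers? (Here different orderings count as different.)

Place 2 bars in the 4 internal gaps of a row of 5 dots: C(4,2) = 6.

6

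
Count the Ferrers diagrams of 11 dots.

56

A partial list (first 12 by largest part):
11
10, 1
9, 2
9, 1, 1
8, 3
8, 2, 1
8, 1, 1, 1
7, 4
7, 3, 1
7, 2, 2
7, 2, 1, 1
7, 1, 1, 1, 1
…and 44 more, for 56 total.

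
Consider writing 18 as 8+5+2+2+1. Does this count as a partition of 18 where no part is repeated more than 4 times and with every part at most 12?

The parts sum to 18, and the condition 'no summand is used more than 4 times' holds; the condition 'no summand exceeds 12' holds.

Yes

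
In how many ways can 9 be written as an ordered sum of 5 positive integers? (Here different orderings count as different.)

70

Equivalently, choose which 4 of the 8 gaps become plus signs: C(8,4) = 70.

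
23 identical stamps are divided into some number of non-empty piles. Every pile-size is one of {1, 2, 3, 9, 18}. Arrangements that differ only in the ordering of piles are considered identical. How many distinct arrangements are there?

Counting exhaustively, 90 partitions satisfy the conditions.

90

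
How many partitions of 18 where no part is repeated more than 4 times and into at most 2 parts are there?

The partitions of 18 that satisfy the conditions:
18
17, 1
16, 2
15, 3
14, 4
13, 5
12, 6
11, 7
10, 8
9, 9

10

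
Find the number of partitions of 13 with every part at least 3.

The partitions of 13 that satisfy the conditions:
13
3,10
4,9
5,8
6,7
3,3,7
3,4,6
3,5,5
4,4,5
3,3,3,4
That's 10 in total.

10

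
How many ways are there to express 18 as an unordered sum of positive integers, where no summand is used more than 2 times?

135

A full systematic count gives 135.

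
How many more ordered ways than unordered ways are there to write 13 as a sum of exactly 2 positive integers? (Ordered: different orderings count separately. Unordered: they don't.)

Compositions: C(12,1) = 12.
Unordered (partitions into 2 parts): 6.
Difference: 12 − 6 = 6.

6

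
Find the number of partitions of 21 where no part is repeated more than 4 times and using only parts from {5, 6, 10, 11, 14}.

4

The partitions of 21 that satisfy the conditions:
10 + 11
5 + 5 + 11
5 + 6 + 10
5 + 5 + 5 + 6
Counting gives 4.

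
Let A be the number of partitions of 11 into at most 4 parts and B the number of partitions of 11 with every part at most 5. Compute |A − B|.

10

Partitions of 11 into at most 4 parts: 27.
Partitions of 11 with every part at most 5: 37.
|27 − 37| = 10.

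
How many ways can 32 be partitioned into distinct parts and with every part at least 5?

A partial list (first 12 by largest part):
32
5,27
6,26
7,25
8,24
9,23
10,22
11,21
5,6,21
12,20
5,7,20
13,19
…and 33 more, for 45 total.

45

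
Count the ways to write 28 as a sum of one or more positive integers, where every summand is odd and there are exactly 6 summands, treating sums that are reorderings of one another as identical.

There are too many to list fully; the first 12 (by largest part) are:
23 + 1 + 1 + 1 + 1 + 1
21 + 3 + 1 + 1 + 1 + 1
19 + 5 + 1 + 1 + 1 + 1
19 + 3 + 3 + 1 + 1 + 1
17 + 7 + 1 + 1 + 1 + 1
17 + 5 + 3 + 1 + 1 + 1
17 + 3 + 3 + 3 + 1 + 1
15 + 9 + 1 + 1 + 1 + 1
15 + 7 + 3 + 1 + 1 + 1
15 + 5 + 5 + 1 + 1 + 1
15 + 5 + 3 + 3 + 1 + 1
15 + 3 + 3 + 3 + 3 + 1
…and 32 more, for 44 total.

44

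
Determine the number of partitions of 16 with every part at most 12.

224

Counting exhaustively, 224 partitions satisfy the conditions.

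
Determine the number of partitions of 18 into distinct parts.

46

There are too many to list fully; the first 12 (by largest part) are:
18
1 + 17
2 + 16
3 + 15
1 + 2 + 15
4 + 14
1 + 3 + 14
5 + 13
1 + 4 + 13
2 + 3 + 13
6 + 12
1 + 5 + 12
…and 34 more, for 46 total.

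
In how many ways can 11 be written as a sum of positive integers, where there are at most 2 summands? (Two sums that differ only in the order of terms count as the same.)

6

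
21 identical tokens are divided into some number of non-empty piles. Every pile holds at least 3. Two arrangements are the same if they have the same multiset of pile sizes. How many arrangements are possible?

A partial list (first 12 by largest part):
21
18+3
17+4
16+5
15+6
15+3+3
14+7
14+4+3
13+8
13+5+3
13+4+4
12+9
…and 48 more, for 60 total.

60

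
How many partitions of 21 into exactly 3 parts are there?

37

There are too many to list fully; the first 12 (by largest part) are:
1+1+19
1+2+18
1+3+17
2+2+17
1+4+16
2+3+16
1+5+15
2+4+15
3+3+15
1+6+14
2+5+14
3+4+14
…and 25 more, for 37 total.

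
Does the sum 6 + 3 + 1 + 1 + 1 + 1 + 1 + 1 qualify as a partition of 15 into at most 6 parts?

The parts sum to 15, and the condition 'there are at most 6 summands' is violated.

No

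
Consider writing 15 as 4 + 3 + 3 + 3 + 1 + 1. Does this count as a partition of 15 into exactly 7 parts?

The parts sum to 15, and the condition 'there are exactly 7 summands' is violated.

No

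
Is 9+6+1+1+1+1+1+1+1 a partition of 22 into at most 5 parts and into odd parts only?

No

The parts sum to 22, and the condition 'there are at most 5 summands' is violated.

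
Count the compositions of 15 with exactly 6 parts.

2002

A composition of 15 into 6 positive parts is chosen by placing 5 dividers among the 14 gaps between 15 units: C(14,5) = 2002.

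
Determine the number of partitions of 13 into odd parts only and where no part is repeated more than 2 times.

Enumerating:
13
1 + 1 + 11
1 + 3 + 9
1 + 5 + 7
3 + 3 + 7
3 + 5 + 5
1 + 1 + 3 + 3 + 5

7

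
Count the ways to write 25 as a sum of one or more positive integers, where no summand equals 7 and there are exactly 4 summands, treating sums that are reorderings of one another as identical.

93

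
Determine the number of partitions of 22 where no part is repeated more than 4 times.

628

Enumerating by decreasing first part gives 628 partitions in all.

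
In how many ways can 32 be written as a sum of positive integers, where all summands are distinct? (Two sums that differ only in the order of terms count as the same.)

Systematic enumeration (by largest part, then next-largest, …) yields 390.

390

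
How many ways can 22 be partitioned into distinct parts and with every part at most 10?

There are too many to list fully; the first 12 (by largest part) are:
10, 9, 3
10, 9, 2, 1
10, 8, 4
10, 8, 3, 1
10, 7, 5
10, 7, 4, 1
10, 7, 3, 2
10, 6, 5, 1
10, 6, 4, 2
10, 6, 3, 2, 1
10, 5, 4, 3
10, 5, 4, 2, 1
…and 23 more, for 35 total.

35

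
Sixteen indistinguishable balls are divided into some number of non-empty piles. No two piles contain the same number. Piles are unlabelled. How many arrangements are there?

There are too many to list fully; the first 12 (by largest part) are:
16
15,1
14,2
13,3
13,2,1
12,4
12,3,1
11,5
11,4,1
11,3,2
10,6
10,5,1
…and 20 more, for 32 total.

32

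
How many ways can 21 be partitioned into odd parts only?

76

There are 76 such partitions.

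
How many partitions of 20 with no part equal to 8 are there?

Direct enumeration gives 550 partitions.

550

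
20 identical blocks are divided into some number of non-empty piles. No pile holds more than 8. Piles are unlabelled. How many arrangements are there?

434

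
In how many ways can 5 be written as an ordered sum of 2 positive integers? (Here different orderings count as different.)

4

By stars and bars with positive parts, the count is C(4,1) = 4.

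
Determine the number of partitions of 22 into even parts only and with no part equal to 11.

56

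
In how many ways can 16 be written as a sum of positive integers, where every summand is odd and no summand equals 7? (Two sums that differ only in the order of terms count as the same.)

The partitions of 16 that satisfy the conditions:
15+1
13+3
13+1+1+1
11+5
11+3+1+1
11+1+1+1+1+1
9+5+1+1
9+3+3+1
9+3+1+1+1+1
9+1+1+1+1+1+1+1
5+5+5+1
5+5+3+3
5+5+3+1+1+1
5+5+1+1+1+1+1+1
5+3+3+3+1+1
5+3+3+1+1+1+1+1
5+3+1+1+1+1+1+1+1+1
5+1+1+1+1+1+1+1+1+1+1+1
3+3+3+3+3+1
3+3+3+3+1+1+1+1
3+3+3+1+1+1+1+1+1+1
3+3+1+1+1+1+1+1+1+1+1+1
3+1+1+1+1+1+1+1+1+1+1+1+1+1
1+1+1+1+1+1+1+1+1+1+1+1+1+1+1+1
That's 24 in total.

24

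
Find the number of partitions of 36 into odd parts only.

668

Counting exhaustively, 668 partitions satisfy the conditions.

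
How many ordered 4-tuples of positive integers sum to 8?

A composition of 8 into 4 positive parts is chosen by placing 3 dividers among the 7 gaps between 8 units: C(7,3) = 35.

35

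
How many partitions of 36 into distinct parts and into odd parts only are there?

33

There are too many to list fully; the first 12 (by largest part) are:
35,1
33,3
31,5
29,7
27,9
27,5,3,1
25,11
25,7,3,1
23,13
23,9,3,1
23,7,5,1
21,15
…and 21 more, for 33 total.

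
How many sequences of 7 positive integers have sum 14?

1716

A composition of 14 into 7 positive parts is chosen by placing 6 dividers among the 13 gaps between 14 units: C(13,6) = 1716.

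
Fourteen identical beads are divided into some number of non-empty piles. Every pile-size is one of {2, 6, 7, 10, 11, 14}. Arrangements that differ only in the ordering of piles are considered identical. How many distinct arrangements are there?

6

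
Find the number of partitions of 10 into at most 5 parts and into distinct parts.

10

Enumerating:
10
9 + 1
8 + 2
7 + 3
7 + 2 + 1
6 + 4
6 + 3 + 1
5 + 4 + 1
5 + 3 + 2
4 + 3 + 2 + 1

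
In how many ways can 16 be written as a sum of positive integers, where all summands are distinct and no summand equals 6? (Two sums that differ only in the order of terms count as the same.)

24

Listing the qualifying partitions of 16:
16
15, 1
14, 2
13, 3
13, 2, 1
12, 4
12, 3, 1
11, 5
11, 4, 1
11, 3, 2
10, 5, 1
10, 4, 2
10, 3, 2, 1
9, 7
9, 5, 2
9, 4, 3
9, 4, 2, 1
8, 7, 1
8, 5, 3
8, 5, 2, 1
8, 4, 3, 1
7, 5, 4
7, 5, 3, 1
7, 4, 3, 2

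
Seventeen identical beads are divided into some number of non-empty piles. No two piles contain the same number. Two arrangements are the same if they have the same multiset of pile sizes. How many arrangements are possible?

38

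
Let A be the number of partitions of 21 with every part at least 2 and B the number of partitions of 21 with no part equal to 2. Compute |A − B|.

Partitions of 21 with every part at least 2: 165.
Partitions of 21 with no part equal to 2: 302.
|165 − 302| = 137.

137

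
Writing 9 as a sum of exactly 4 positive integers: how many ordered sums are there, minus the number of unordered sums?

50

Compositions: C(8,3) = 56.
Unordered (partitions into 4 parts): 6.
Difference: 56 − 6 = 50.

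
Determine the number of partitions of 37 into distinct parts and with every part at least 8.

A partial list (first 12 by largest part):
37
29,8
28,9
27,10
26,11
25,12
24,13
23,14
22,15
21,16
20,17
20,9,8
…and 14 more, for 26 total.

26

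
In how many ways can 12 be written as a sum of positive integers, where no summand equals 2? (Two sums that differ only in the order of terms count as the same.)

35

A partial list (first 12 by largest part):
12
11, 1
10, 1, 1
9, 3
9, 1, 1, 1
8, 4
8, 3, 1
8, 1, 1, 1, 1
7, 5
7, 4, 1
7, 3, 1, 1
7, 1, 1, 1, 1, 1
…and 23 more, for 35 total.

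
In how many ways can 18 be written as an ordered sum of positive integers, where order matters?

Each of the 17 gaps between 18 units is either a break or not: 2^17 = 131072.

131072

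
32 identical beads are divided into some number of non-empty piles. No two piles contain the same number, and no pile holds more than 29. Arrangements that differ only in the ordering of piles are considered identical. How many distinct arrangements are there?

387

A full systematic count gives 387.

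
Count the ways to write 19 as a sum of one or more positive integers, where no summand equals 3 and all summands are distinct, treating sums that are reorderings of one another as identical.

There are too many to list fully; the first 12 (by largest part) are:
19
18,1
17,2
16,2,1
15,4
14,5
14,4,1
13,6
13,5,1
13,4,2
12,7
12,6,1
…and 22 more, for 34 total.

34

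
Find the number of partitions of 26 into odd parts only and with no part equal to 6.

There are 165 such partitions.

165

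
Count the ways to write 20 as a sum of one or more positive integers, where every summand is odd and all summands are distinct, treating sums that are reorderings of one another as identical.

7

The partitions of 20 that satisfy the conditions:
19 + 1
17 + 3
15 + 5
13 + 7
11 + 9
11 + 5 + 3 + 1
9 + 7 + 3 + 1
That's 7 in total.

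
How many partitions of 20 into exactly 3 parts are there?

A partial list (first 12 by largest part):
18,1,1
17,2,1
16,3,1
16,2,2
15,4,1
15,3,2
14,5,1
14,4,2
14,3,3
13,6,1
13,5,2
13,4,3
…and 21 more, for 33 total.

33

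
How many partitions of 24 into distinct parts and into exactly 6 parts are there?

They are:
9,5,4,3,2,1
8,6,4,3,2,1
7,6,5,3,2,1
That's 3 in total.

3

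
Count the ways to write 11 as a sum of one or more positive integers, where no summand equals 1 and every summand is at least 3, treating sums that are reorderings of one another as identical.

The partitions of 11 that satisfy the conditions:
11
3,8
4,7
5,6
3,3,5
3,4,4
That's 6 in total.

6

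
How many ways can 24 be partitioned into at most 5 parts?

333

Systematic enumeration (by largest part, then next-largest, …) yields 333.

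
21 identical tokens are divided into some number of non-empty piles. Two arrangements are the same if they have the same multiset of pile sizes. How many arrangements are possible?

Direct enumeration gives 792 partitions.

792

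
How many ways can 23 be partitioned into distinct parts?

104

Direct enumeration gives 104 partitions.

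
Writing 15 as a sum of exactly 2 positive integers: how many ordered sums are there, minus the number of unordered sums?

Ordered (compositions into 2 parts): C(14,1) = 14.
Unordered (partitions into 2 parts): 7.
Difference: 14 − 7 = 7.

7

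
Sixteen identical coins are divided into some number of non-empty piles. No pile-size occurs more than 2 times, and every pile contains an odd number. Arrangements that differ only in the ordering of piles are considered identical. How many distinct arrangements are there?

10

Enumerating:
15+1
13+3
11+5
11+3+1+1
9+7
9+5+1+1
9+3+3+1
7+7+1+1
7+5+3+1
5+5+3+3
That's 10 in total.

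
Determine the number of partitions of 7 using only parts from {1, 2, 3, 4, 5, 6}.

14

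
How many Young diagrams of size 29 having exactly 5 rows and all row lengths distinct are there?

A partial list (first 12 by largest part):
19,4,3,2,1
18,5,3,2,1
17,6,3,2,1
17,5,4,2,1
16,7,3,2,1
16,6,4,2,1
16,5,4,3,1
15,8,3,2,1
15,7,4,2,1
15,6,5,2,1
15,6,4,3,1
15,5,4,3,2
…and 58 more, for 70 total.

70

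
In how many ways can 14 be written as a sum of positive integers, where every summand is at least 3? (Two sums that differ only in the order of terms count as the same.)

13

The partitions of 14 that satisfy the conditions:
14
11+3
10+4
9+5
8+6
8+3+3
7+7
7+4+3
6+5+3
6+4+4
5+5+4
5+3+3+3
4+4+3+3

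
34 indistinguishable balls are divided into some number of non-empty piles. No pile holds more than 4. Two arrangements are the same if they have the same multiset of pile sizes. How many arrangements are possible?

411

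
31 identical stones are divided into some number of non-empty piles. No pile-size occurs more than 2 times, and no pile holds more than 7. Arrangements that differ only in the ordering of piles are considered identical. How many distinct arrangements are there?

82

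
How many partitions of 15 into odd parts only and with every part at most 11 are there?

25

Enumerating:
11, 3, 1
11, 1, 1, 1, 1
9, 5, 1
9, 3, 3
9, 3, 1, 1, 1
9, 1, 1, 1, 1, 1, 1
7, 7, 1
7, 5, 3
7, 5, 1, 1, 1
7, 3, 3, 1, 1
7, 3, 1, 1, 1, 1, 1
7, 1, 1, 1, 1, 1, 1, 1, 1
5, 5, 5
5, 5, 3, 1, 1
5, 5, 1, 1, 1, 1, 1
5, 3, 3, 3, 1
5, 3, 3, 1, 1, 1, 1
5, 3, 1, 1, 1, 1, 1, 1, 1
5, 1, 1, 1, 1, 1, 1, 1, 1, 1, 1
3, 3, 3, 3, 3
3, 3, 3, 3, 1, 1, 1
3, 3, 3, 1, 1, 1, 1, 1, 1
3, 3, 1, 1, 1, 1, 1, 1, 1, 1, 1
3, 1, 1, 1, 1, 1, 1, 1, 1, 1, 1, 1, 1
1, 1, 1, 1, 1, 1, 1, 1, 1, 1, 1, 1, 1, 1, 1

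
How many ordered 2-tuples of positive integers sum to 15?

14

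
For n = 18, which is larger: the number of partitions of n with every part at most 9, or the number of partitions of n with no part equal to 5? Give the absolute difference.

Partitions of 18 with every part at most 9: 318.
Partitions of 18 with no part equal to 5: 284.
|318 − 284| = 34.

34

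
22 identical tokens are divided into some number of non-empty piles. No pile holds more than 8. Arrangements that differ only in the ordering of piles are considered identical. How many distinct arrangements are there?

638

Systematic enumeration (by largest part, then next-largest, …) yields 638.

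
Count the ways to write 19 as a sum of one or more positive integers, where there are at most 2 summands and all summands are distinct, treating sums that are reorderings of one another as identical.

10

The partitions of 19 that satisfy the conditions:
19
1 + 18
2 + 17
3 + 16
4 + 15
5 + 14
6 + 13
7 + 12
8 + 11
9 + 10
That's 10 in total.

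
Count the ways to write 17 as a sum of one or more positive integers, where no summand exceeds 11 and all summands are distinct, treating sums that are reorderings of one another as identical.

There are too many to list fully; the first 12 (by largest part) are:
6+11
1+5+11
2+4+11
1+2+3+11
7+10
1+6+10
2+5+10
3+4+10
1+2+4+10
8+9
1+7+9
2+6+9
…and 16 more, for 28 total.

28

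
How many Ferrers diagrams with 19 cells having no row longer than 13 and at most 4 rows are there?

78

There are 78 such partitions.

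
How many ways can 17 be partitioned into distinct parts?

38

A partial list (first 12 by largest part):
17
16, 1
15, 2
14, 3
14, 2, 1
13, 4
13, 3, 1
12, 5
12, 4, 1
12, 3, 2
11, 6
11, 5, 1
…and 26 more, for 38 total.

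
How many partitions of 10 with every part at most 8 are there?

40

There are too many to list fully; the first 12 (by largest part) are:
8+2
8+1+1
7+3
7+2+1
7+1+1+1
6+4
6+3+1
6+2+2
6+2+1+1
6+1+1+1+1
5+5
5+4+1
…and 28 more, for 40 total.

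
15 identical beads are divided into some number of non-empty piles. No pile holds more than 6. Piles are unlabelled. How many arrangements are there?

There are 110 such partitions.

110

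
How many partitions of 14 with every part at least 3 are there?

13

Enumerating:
14
11+3
10+4
9+5
8+6
8+3+3
7+7
7+4+3
6+5+3
6+4+4
5+5+4
5+3+3+3
4+4+3+3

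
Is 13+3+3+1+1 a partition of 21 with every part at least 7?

No

The parts sum to 21, and the condition 'every summand is at least 7' is violated.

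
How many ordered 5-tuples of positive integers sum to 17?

Equivalently, choose which 4 of the 16 gaps become plus signs: C(16,4) = 1820.

1820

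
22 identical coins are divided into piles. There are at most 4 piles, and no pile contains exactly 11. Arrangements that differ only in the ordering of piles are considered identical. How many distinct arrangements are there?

120

Systematic enumeration (by largest part, then next-largest, …) yields 120.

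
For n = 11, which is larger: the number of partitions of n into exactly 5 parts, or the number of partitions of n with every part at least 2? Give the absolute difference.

Partitions of 11 into exactly 5 parts: 10.
Partitions of 11 with every part at least 2: 14.
|10 − 14| = 4.

4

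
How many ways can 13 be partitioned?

101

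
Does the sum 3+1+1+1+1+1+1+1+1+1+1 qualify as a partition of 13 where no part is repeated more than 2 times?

No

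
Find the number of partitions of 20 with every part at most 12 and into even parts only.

There are too many to list fully; the first 12 (by largest part) are:
8+12
2+6+12
4+4+12
2+2+4+12
2+2+2+2+12
10+10
2+8+10
4+6+10
2+2+6+10
2+4+4+10
2+2+2+4+10
2+2+2+2+2+10
…and 23 more, for 35 total.

35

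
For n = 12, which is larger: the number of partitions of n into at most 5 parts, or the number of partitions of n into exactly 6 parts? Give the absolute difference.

Partitions of 12 into at most 5 parts: 47.
Partitions of 12 into exactly 6 parts: 11.
|47 − 11| = 36.

36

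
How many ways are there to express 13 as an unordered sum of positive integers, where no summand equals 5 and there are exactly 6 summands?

Listing the qualifying partitions of 13:
8 + 1 + 1 + 1 + 1 + 1
7 + 2 + 1 + 1 + 1 + 1
6 + 3 + 1 + 1 + 1 + 1
6 + 2 + 2 + 1 + 1 + 1
4 + 4 + 2 + 1 + 1 + 1
4 + 3 + 3 + 1 + 1 + 1
4 + 3 + 2 + 2 + 1 + 1
4 + 2 + 2 + 2 + 2 + 1
3 + 3 + 3 + 2 + 1 + 1
3 + 3 + 2 + 2 + 2 + 1
3 + 2 + 2 + 2 + 2 + 2
That's 11 in total.

11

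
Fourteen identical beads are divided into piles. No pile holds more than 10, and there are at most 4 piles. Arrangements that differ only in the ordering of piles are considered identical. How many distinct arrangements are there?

40

A partial list (first 12 by largest part):
10,4
10,3,1
10,2,2
10,2,1,1
9,5
9,4,1
9,3,2
9,3,1,1
9,2,2,1
8,6
8,5,1
8,4,2
…and 28 more, for 40 total.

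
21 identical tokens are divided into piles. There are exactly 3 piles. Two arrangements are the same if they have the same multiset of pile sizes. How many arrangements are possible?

37

A partial list (first 12 by largest part):
19,1,1
18,2,1
17,3,1
17,2,2
16,4,1
16,3,2
15,5,1
15,4,2
15,3,3
14,6,1
14,5,2
14,4,3
…and 25 more, for 37 total.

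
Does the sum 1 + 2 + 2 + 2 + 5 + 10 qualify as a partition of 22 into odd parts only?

No

The parts sum to 22, and the condition 'every summand is odd' is violated.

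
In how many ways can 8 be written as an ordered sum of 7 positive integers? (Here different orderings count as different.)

7

Place 6 bars in the 7 internal gaps of a row of 8 dots: C(7,6) = 7.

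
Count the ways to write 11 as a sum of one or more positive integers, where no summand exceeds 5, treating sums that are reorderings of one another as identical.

37

There are too many to list fully; the first 12 (by largest part) are:
5, 5, 1
5, 4, 2
5, 4, 1, 1
5, 3, 3
5, 3, 2, 1
5, 3, 1, 1, 1
5, 2, 2, 2
5, 2, 2, 1, 1
5, 2, 1, 1, 1, 1
5, 1, 1, 1, 1, 1, 1
4, 4, 3
4, 4, 2, 1
…and 25 more, for 37 total.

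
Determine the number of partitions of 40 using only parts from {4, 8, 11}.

Listing the qualifying partitions of 40:
8+8+8+8+8
8+8+8+8+4+4
8+8+8+4+4+4+4
8+8+4+4+4+4+4+4
8+4+4+4+4+4+4+4+4
4+4+4+4+4+4+4+4+4+4
Counting gives 6.

6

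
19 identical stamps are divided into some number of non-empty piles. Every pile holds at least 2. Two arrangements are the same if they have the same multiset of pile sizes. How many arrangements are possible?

105

There are 105 such partitions.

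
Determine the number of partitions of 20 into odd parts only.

64

There are too many to list fully; the first 12 (by largest part) are:
19+1
17+3
17+1+1+1
15+5
15+3+1+1
15+1+1+1+1+1
13+7
13+5+1+1
13+3+3+1
13+3+1+1+1+1
13+1+1+1+1+1+1+1
11+9
…and 52 more, for 64 total.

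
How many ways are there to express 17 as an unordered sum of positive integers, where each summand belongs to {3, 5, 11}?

Enumerating:
3, 3, 11
3, 3, 3, 3, 5
Counting gives 2.

2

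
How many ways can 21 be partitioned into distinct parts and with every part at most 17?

Counting exhaustively, 71 partitions satisfy the conditions.

71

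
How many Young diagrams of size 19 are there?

A full systematic count gives 490.

490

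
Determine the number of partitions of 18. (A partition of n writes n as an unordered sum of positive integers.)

385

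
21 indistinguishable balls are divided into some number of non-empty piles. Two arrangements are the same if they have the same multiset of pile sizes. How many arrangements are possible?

792

There are 792 such partitions.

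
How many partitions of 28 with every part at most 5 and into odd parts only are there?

35

A partial list (first 12 by largest part):
5 + 5 + 5 + 5 + 5 + 3
5 + 5 + 5 + 5 + 5 + 1 + 1 + 1
5 + 5 + 5 + 5 + 3 + 3 + 1 + 1
5 + 5 + 5 + 5 + 3 + 1 + 1 + 1 + 1 + 1
5 + 5 + 5 + 5 + 1 + 1 + 1 + 1 + 1 + 1 + 1 + 1
5 + 5 + 5 + 3 + 3 + 3 + 3 + 1
5 + 5 + 5 + 3 + 3 + 3 + 1 + 1 + 1 + 1
5 + 5 + 5 + 3 + 3 + 1 + 1 + 1 + 1 + 1 + 1 + 1
5 + 5 + 5 + 3 + 1 + 1 + 1 + 1 + 1 + 1 + 1 + 1 + 1 + 1
5 + 5 + 5 + 1 + 1 + 1 + 1 + 1 + 1 + 1 + 1 + 1 + 1 + 1 + 1 + 1
5 + 5 + 3 + 3 + 3 + 3 + 3 + 3
5 + 5 + 3 + 3 + 3 + 3 + 3 + 1 + 1 + 1
…and 23 more, for 35 total.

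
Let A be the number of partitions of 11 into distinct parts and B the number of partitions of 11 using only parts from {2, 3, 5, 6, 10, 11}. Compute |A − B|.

5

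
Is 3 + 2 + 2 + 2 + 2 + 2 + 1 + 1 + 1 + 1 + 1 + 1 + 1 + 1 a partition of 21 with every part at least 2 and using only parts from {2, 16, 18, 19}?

No

The parts sum to 21, and the condition 'every summand is at least 2' is violated.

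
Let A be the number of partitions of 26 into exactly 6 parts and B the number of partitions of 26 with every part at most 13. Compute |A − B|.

1882

Partitions of 26 into exactly 6 parts: 282.
Partitions of 26 with every part at most 13: 2164.
|282 − 2164| = 1882.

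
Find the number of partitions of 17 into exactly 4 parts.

A partial list (first 12 by largest part):
14+1+1+1
13+2+1+1
12+3+1+1
12+2+2+1
11+4+1+1
11+3+2+1
11+2+2+2
10+5+1+1
10+4+2+1
10+3+3+1
10+3+2+2
9+6+1+1
…and 27 more, for 39 total.

39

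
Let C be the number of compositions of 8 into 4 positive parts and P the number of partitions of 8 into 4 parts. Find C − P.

30

Compositions: C(7,3) = 35.
Partitions of 8 into exactly 4 parts: 5.
Difference: 35 − 5 = 30.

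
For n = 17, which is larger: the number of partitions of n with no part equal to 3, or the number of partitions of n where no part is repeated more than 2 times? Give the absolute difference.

54

Partitions of 17 with no part equal to 3: 162.
Partitions of 17 where no part is repeated more than 2 times: 108.
|162 − 108| = 54.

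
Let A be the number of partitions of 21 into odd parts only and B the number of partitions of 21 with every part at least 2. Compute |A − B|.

Partitions of 21 into odd parts only: 76.
Partitions of 21 with every part at least 2: 165.
|76 − 165| = 89.

89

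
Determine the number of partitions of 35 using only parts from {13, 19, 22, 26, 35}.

2

They are:
35
22,13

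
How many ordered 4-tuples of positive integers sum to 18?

Equivalently, choose which 3 of the 17 gaps become plus signs: C(17,3) = 680.

680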